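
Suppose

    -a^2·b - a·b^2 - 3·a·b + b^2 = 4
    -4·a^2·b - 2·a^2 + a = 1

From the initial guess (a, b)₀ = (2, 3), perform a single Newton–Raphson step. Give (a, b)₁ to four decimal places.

(1.5200, 1.2125)

At (2, 3): F = (-43.0000, -55.0000).
Jacobian J = [[-2·a·b - b^2 - 3·b, -a^2 - 2·a·b - 3·a + 2·b], [-8·a·b - 4·a + 1, -4·a^2]].
At the point, J = [[-30.0000, -16.0000], [-55.0000, -16.0000]] (det J = -400.0000).
Solving J·Δ = −F gives Δ = (-0.4800, -1.7875).
Then the next iterate is (a, b)₁ = (1.5200, 1.2125).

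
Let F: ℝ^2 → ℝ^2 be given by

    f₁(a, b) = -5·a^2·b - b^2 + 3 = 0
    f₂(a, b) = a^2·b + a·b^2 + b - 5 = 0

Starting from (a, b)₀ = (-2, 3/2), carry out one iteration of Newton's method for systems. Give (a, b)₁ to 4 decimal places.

At (-2, 3/2): F = (-29.2500, -2.0000).
Jacobian J = [[-10·a·b, -5·a^2 - 2·b], [2·a·b + b^2, a^2 + 2·a·b + 1]].
At the point, J = [[30.0000, -23.0000], [-3.7500, -1.0000]] (det J = -116.2500).
Solving J·Δ = −F gives Δ = (-0.1441, -1.4597).
Then the next iterate is (a, b)₁ = (-2.1441, 0.0403).

(-2.1441, 0.0403)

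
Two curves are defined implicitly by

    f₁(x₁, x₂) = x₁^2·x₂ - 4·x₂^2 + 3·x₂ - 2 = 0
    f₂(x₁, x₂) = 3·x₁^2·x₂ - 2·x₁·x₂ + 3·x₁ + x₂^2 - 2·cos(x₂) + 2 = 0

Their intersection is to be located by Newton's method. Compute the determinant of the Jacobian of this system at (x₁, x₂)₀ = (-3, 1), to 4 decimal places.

-152.0977

J = [[2·x₁·x₂, x₁^2 - 8·x₂ + 3], [6·x₁·x₂ - 2·x₂ + 3, 3·x₁^2 - 2·x₁ + 2·x₂ + 2·sin(x₂)]].
At the point, J = [[-6.0000, 4.0000], [-17.0000, 36.682942]].
det J = -152.0977.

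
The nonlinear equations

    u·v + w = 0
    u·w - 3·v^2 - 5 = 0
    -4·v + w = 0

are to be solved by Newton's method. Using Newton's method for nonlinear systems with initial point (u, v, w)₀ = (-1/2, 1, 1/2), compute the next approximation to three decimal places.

(0.218, -0.205, -0.821)

At (-1/2, 1, 1/2): F = (0.000, -8.250, -3.500).
Jacobian J = [[v, u, 1], [w, -6·v, u], [0, -4, 1]].
At the point, J = [[1.000, -0.500, 1.000], [0.500, -6.000, -0.500], [0.000, -4.000, 1.000]] (det J = -9.750).
Solving J·Δ = −F gives Δ = (0.718, -1.205, -1.321).
Then the next iterate is (u, v, w)₁ = (0.218, -0.205, -0.821).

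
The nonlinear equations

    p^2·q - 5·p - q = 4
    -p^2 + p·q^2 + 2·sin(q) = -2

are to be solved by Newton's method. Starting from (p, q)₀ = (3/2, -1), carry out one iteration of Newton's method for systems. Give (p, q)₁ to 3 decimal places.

(0.099, 0.234)

At (3/2, -1): F = (-12.750, -0.43294).
Jacobian J = [[2·p·q - 5, p^2 - 1], [-2·p + q^2, 2·p·q + 2·cos(q)]].
At the point, J = [[-8.000, 1.250], [-2.000, -1.91940]] (det J = 17.85516).
Solving J·Δ = −F gives Δ = (-1.401, 1.234).
Then the next iterate is (p, q)₁ = (0.099, 0.234).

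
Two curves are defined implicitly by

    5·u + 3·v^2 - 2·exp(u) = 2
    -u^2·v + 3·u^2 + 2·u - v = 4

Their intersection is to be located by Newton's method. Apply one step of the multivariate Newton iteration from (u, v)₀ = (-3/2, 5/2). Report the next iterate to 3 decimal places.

At (-3/2, 5/2): F = (8.80374, -8.375).
Jacobian J = [[-2·exp(u) + 5, 6·v], [-2·u·v + 6·u + 2, -u^2 - 1]].
At the point, J = [[4.55374, 15.000], [0.500, -3.250]] (det J = -22.29965).
Solving J·Δ = −F gives Δ = (4.350, -1.908).
Then the next iterate is (u, v)₁ = (2.850, 0.592).

(2.850, 0.592)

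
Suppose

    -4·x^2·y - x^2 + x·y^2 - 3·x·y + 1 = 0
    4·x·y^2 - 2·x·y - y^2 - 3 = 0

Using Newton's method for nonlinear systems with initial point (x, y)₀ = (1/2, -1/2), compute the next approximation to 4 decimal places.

At (1/2, -1/2): F = (2.1250, -2.2500).
Jacobian J = [[-8·x·y - 2·x + y^2 - 3·y, -4·x^2 + 2·x·y - 3·x], [4·y^2 - 2·y, 8·x·y - 2·x - 2·y]].
At the point, J = [[2.7500, -3.0000], [2.0000, -2.0000]] (det J = 0.5000).
Solving J·Δ = −F gives Δ = (22.0000, 20.8750).
Then the next iterate is (x, y)₁ = (22.5000, 20.3750).

(22.5000, 20.3750)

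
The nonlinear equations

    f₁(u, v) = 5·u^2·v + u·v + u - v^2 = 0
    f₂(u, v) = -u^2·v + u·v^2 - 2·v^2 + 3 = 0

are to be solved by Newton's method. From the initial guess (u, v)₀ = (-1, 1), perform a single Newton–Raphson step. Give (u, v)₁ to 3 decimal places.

(-0.760, 0.960)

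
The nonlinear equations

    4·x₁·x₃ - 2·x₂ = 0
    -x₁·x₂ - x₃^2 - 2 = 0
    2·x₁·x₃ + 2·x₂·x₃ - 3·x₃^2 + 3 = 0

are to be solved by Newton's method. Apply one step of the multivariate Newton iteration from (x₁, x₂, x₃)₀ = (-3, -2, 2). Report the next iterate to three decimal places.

(-0.971, -0.176, 1.382)

At (-3, -2, 2): F = (-20.000, -12.000, -29.000).
Jacobian J = [[4·x₃, -2, 4·x₁], [-x₂, -x₁, -2·x₃], [2·x₃, 2·x₃, 2·x₁ + 2·x₂ - 6·x₃]].
At the point, J = [[8.000, -2.000, -12.000], [2.000, 3.000, -4.000], [4.000, 4.000, -22.000]] (det J = -408.000).
Solving J·Δ = −F gives Δ = (2.029, 1.824, -0.618).
Then the next iterate is (x₁, x₂, x₃)₁ = (-0.971, -0.176, 1.382).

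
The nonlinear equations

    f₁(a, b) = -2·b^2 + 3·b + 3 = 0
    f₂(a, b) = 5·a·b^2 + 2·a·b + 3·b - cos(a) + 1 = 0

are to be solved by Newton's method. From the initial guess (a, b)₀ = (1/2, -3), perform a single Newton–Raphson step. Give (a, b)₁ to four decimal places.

At (1/2, -3): F = (-24.0000, 10.622417).
Jacobian J = [[0, -4·b + 3], [5·b^2 + 2·b + sin(a), 10·a·b + 2·a + 3]].
At the point, J = [[0.0000, 15.0000], [39.479426, -11.0000]] (det J = -592.191383).
Solving J·Δ = −F gives Δ = (0.1767, 1.6000).
Then the next iterate is (a, b)₁ = (0.6767, -1.4000).

(0.6767, -1.4000)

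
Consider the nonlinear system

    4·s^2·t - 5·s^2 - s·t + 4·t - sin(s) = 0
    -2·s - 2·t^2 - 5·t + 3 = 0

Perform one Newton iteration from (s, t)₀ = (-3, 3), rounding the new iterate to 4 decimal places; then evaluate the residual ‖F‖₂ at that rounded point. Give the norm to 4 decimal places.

At (-3, 3): F = (84.141120, -24.0000).
Jacobian J = [[8·s·t - 10·s - t - cos(s), 4·s^2 - s + 4], [-2, -4·t - 5]].
At the point, J = [[-44.010008, 43.0000], [-2.0000, -17.0000]] (det J = 834.170128).
Solving J·Δ = −F gives Δ = (0.4776, -1.4680).
Then the next iterate is (s, t)₁ = (-2.5224, 1.5320).
Re-evaluating at (-2.5224, 1.5320): F = (17.749597, -4.309248), so ‖F‖₂ = 18.2652.

18.2652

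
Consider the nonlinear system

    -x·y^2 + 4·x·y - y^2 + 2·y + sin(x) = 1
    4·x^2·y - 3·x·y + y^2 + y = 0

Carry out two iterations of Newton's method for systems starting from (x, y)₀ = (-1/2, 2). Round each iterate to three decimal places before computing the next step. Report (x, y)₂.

At (-1/2, 2): F = (-3.47943, 11.000).
Jacobian J = [[-y^2 + 4·y + cos(x), -2·x·y + 4·x - 2·y + 2], [8·x·y - 3·y, 4·x^2 - 3·x + 2·y + 1]].
At the point, J = [[4.87758, -2.000], [-14.000, 7.500]] (det J = 8.58187).
Solving J·Δ = −F gives Δ = (0.477, -0.576).
Then the next iterate is (x, y)₁ = (-0.023, 1.424).
Round to (-0.023, 1.424) and repeat: F = (-0.28714, 3.55305), J = [[4.66796, -0.87450], [-4.53402, 3.91912]].
Δ = (-0.138, -1.067), so (x, y)₂ = (-0.161, 0.357).

(-0.161, 0.357)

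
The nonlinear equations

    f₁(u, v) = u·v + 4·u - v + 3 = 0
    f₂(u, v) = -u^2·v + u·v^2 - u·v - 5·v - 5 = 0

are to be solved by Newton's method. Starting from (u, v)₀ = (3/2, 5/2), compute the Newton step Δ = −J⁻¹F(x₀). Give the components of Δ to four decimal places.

(-0.6500, -12.0500)

At (3/2, 5/2): F = (10.2500, -17.5000).
Jacobian J = [[v + 4, u - 1], [-2·u·v + v^2 - v, -u^2 + 2·u·v - u - 5]].
At the point, J = [[6.5000, 0.5000], [-3.7500, -1.2500]] (det J = -6.2500).
Solving J·Δ = −F gives Δ = (-0.6500, -12.0500).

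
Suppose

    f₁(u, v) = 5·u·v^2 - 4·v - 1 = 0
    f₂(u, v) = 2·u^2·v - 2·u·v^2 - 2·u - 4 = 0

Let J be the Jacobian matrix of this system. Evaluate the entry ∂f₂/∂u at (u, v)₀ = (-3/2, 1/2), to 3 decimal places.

-5.500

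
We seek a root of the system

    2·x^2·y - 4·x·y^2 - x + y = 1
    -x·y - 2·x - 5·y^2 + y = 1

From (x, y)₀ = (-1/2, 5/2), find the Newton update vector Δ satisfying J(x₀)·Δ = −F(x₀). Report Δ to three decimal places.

At (-1/2, 5/2): F = (15.750, -27.500).
Jacobian J = [[4·x·y - 4·y^2 - 1, 2·x^2 - 8·x·y + 1], [-y - 2, -x - 10·y + 1]].
At the point, J = [[-31.000, 11.500], [-4.500, -23.500]] (det J = 780.250).
Solving J·Δ = −F gives Δ = (0.069, -1.183).

(0.069, -1.183)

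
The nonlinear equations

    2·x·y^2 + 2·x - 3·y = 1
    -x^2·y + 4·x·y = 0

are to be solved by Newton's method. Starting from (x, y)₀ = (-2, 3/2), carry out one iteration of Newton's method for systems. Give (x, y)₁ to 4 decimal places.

At (-2, 3/2): F = (-18.5000, -18.0000).
Jacobian J = [[2·y^2 + 2, 4·x·y - 3], [-2·x·y + 4·y, -x^2 + 4·x]].
At the point, J = [[6.5000, -15.0000], [12.0000, -12.0000]] (det J = 102.0000).
Solving J·Δ = −F gives Δ = (0.4706, -1.0294).
Then the next iterate is (x, y)₁ = (-1.5294, 0.4706).

(-1.5294, 0.4706)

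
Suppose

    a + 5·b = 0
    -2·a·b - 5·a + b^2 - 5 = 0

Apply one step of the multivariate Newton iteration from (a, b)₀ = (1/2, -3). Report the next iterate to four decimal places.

At (1/2, -3): F = (-14.5000, 4.5000).
Jacobian J = [[1, 5], [-2·b - 5, -2·a + 2·b]].
At the point, J = [[1.0000, 5.0000], [1.0000, -7.0000]] (det J = -12.0000).
Solving J·Δ = −F gives Δ = (6.5833, 1.5833).
Then the next iterate is (a, b)₁ = (7.0833, -1.4167).

(7.0833, -1.4167)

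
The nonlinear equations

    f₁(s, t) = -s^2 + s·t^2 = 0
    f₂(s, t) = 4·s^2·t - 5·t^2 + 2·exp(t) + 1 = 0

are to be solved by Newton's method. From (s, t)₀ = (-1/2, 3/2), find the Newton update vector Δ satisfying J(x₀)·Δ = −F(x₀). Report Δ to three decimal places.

(0.286, -0.298)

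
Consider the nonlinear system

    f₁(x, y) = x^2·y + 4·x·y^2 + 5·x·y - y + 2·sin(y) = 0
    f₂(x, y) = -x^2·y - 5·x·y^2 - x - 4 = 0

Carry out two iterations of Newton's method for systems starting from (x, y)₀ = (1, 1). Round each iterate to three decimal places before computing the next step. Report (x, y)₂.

(1.985, -2.323)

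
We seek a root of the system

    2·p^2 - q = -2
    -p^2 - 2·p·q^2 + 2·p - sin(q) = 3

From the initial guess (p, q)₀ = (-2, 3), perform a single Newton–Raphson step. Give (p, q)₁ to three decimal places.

(-1.057, 2.458)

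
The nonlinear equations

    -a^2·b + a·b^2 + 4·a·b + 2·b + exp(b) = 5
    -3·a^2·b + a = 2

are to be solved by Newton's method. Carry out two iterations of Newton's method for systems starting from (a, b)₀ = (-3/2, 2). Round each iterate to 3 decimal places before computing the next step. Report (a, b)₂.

(-0.171, 0.892)

At (-3/2, 2): F = (-16.11094, -17.000).
Jacobian J = [[-2·a·b + b^2 + 4·b, -a^2 + 2·a·b + 4·a + exp(b) + 2], [-6·a·b + 1, -3·a^2]].
At the point, J = [[18.000, -4.86094], [19.000, -6.750]] (det J = -29.14207).
Solving J·Δ = −F gives Δ = (0.896, 0.004).
Then the next iterate is (a, b)₁ = (-0.604, 2.004).
Round to (-0.604, 2.004) and repeat: F = (-1.57176, -4.79727), J = [[14.45285, 4.21702], [8.26250, -1.09445]].
Δ = (0.433, -1.112), so (a, b)₂ = (-0.171, 0.892).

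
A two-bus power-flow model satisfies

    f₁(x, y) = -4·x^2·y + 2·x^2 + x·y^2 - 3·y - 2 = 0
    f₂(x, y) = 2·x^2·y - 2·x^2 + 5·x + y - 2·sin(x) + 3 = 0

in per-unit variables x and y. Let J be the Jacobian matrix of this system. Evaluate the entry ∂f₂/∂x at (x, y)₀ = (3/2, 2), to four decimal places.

∂f₂/∂x = 4·x·y - 4·x - 2·cos(x) + 5.
At (3/2, 2) this is 10.8585.

10.8585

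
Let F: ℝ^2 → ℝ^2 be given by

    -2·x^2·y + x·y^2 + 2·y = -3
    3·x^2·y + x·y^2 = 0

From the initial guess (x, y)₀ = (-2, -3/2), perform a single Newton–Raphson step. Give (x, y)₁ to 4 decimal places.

(-1.2308, -1.1154)

At (-2, -3/2): F = (7.5000, -22.5000).
Jacobian J = [[-4·x·y + y^2, -2·x^2 + 2·x·y + 2], [6·x·y + y^2, 3·x^2 + 2·x·y]].
At the point, J = [[-9.7500, 0.0000], [20.2500, 18.0000]] (det J = -175.5000).
Solving J·Δ = −F gives Δ = (0.7692, 0.3846).
Then the next iterate is (x, y)₁ = (-1.2308, -1.1154).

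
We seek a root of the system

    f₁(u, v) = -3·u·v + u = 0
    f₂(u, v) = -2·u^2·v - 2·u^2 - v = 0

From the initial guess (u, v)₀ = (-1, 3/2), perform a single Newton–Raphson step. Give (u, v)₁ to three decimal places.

At (-1, 3/2): F = (3.500, -6.500).
Jacobian J = [[-3·v + 1, -3·u], [-4·u·v - 4·u, -2·u^2 - 1]].
At the point, J = [[-3.500, 3.000], [10.000, -3.000]] (det J = -19.500).
Solving J·Δ = −F gives Δ = (0.462, -0.628).
Then the next iterate is (u, v)₁ = (-0.538, 0.872).

(-0.538, 0.872)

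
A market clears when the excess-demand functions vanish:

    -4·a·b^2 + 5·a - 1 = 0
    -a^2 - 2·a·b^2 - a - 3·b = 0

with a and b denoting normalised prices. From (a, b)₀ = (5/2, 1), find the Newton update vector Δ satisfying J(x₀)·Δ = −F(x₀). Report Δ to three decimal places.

At (5/2, 1): F = (1.500, -16.750).
Jacobian J = [[-4·b^2 + 5, -8·a·b], [-2·a - 2·b^2 - 1, -4·a·b - 3]].
At the point, J = [[1.000, -20.000], [-8.000, -13.000]] (det J = -173.000).
Solving J·Δ = −F gives Δ = (-2.049, -0.027).

(-2.049, -0.027)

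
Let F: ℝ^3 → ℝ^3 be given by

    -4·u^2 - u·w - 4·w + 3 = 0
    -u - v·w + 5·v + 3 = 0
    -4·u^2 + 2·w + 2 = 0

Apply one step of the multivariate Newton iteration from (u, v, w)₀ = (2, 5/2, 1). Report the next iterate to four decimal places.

At (2, 5/2, 1): F = (-19.0000, 11.0000, -12.0000).
Jacobian J = [[-8·u - w, 0, -u - 4], [-1, -w + 5, -v], [-8·u, 0, 2]].
At the point, J = [[-17.0000, 0.0000, -6.0000], [-1.0000, 4.0000, -2.5000], [-16.0000, 0.0000, 2.0000]] (det J = -520.0000).
Solving J·Δ = −F gives Δ = (-0.8462, -3.4423, -0.7692).
Then the next iterate is (u, v, w)₁ = (1.1538, -0.9423, 0.2308).

(1.1538, -0.9423, 0.2308)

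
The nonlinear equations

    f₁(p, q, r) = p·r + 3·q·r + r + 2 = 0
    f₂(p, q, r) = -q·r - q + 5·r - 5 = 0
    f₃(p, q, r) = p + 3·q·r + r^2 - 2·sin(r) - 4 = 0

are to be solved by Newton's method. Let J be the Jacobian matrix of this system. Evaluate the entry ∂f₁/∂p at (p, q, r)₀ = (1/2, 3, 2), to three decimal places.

2.000

∂f₁/∂p = r.
At (1/2, 3, 2) this is 2.000.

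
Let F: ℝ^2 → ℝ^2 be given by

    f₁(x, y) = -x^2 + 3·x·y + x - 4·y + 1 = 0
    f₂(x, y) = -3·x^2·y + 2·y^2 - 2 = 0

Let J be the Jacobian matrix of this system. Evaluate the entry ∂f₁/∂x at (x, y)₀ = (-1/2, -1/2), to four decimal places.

0.5000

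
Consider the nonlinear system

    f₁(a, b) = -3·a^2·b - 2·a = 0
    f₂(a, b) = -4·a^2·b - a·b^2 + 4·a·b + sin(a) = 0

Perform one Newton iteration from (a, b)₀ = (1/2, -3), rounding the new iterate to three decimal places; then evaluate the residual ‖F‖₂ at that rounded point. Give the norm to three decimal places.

1.493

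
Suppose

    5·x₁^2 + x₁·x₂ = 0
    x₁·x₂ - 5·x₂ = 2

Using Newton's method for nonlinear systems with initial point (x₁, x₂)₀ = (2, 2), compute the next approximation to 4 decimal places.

(1.2000, -1.2000)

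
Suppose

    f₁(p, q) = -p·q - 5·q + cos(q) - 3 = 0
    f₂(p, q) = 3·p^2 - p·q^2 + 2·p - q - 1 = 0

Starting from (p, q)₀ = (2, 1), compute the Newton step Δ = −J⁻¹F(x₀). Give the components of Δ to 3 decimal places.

(-1.322, -1.038)

At (2, 1): F = (-9.45970, 12.000).
Jacobian J = [[-q, -p - sin(q) - 5], [6·p - q^2 + 2, -2·p·q - 1]].
At the point, J = [[-1.000, -7.84147], [13.000, -5.000]] (det J = 106.93912).
Solving J·Δ = −F gives Δ = (-1.322, -1.038).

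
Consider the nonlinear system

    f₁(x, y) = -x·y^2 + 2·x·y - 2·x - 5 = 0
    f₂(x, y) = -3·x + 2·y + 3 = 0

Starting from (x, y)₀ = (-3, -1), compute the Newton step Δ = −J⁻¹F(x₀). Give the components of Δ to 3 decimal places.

At (-3, -1): F = (10.000, 10.000).
Jacobian J = [[-y^2 + 2·y - 2, -2·x·y + 2·x], [-3, 2]].
At the point, J = [[-5.000, -12.000], [-3.000, 2.000]] (det J = -46.000).
Solving J·Δ = −F gives Δ = (3.043, -0.435).

(3.043, -0.435)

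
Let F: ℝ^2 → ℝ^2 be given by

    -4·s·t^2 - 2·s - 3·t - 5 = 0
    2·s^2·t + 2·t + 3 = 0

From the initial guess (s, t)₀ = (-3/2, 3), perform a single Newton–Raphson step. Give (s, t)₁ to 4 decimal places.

(-0.1657, 3.2334)

At (-3/2, 3): F = (43.0000, 22.5000).
Jacobian J = [[-4·t^2 - 2, -8·s·t - 3], [4·s·t, 2·s^2 + 2]].
At the point, J = [[-38.0000, 33.0000], [-18.0000, 6.5000]] (det J = 347.0000).
Solving J·Δ = −F gives Δ = (1.3343, 0.2334).
Then the next iterate is (s, t)₁ = (-0.1657, 3.2334).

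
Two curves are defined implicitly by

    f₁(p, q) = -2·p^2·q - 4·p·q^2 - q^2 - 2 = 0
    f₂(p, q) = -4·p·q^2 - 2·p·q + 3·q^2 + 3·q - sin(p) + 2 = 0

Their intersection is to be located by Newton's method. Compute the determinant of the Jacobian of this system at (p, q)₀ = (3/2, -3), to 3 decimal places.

J = [[-4·p·q - 4·q^2, -2·p^2 - 8·p·q - 2·q], [-4·q^2 - 2·q - cos(p), -8·p·q - 2·p + 6·q + 3]].
At the point, J = [[-18.000, 37.500], [-30.07074, 18.000]].
det J = 803.653.

803.653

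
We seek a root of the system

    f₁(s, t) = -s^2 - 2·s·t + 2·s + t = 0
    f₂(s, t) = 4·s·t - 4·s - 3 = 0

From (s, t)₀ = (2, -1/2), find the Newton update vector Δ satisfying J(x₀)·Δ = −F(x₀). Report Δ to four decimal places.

(-1.2692, 0.9231)

At (2, -1/2): F = (1.5000, -15.0000).
Jacobian J = [[-2·s - 2·t + 2, -2·s + 1], [4·t - 4, 4·s]].
At the point, J = [[-1.0000, -3.0000], [-6.0000, 8.0000]] (det J = -26.0000).
Solving J·Δ = −F gives Δ = (-1.2692, 0.9231).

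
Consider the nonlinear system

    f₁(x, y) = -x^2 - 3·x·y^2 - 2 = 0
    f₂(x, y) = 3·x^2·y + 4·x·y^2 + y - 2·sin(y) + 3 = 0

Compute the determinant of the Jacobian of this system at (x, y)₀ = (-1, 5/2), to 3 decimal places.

J = [[-2·x - 3·y^2, -6·x·y], [6·x·y + 4·y^2, 3·x^2 + 8·x·y - 2·cos(y) + 1]].
At the point, J = [[-16.750, 15.000], [10.000, -14.39771]].
det J = 91.162.

91.162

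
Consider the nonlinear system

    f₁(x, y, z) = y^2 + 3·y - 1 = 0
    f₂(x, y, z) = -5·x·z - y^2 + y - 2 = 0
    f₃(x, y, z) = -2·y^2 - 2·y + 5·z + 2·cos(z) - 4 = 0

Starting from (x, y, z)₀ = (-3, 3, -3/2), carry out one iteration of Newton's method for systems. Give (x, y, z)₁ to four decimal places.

(-2.7413, 1.1111, -0.2256)

At (-3, 3, -3/2): F = (17.0000, -30.5000, -35.358526).
Jacobian J = [[0, 2·y + 3, 0], [-5·z, -2·y + 1, -5·x], [0, -4·y - 2, -2·sin(z) + 5]].
At the point, J = [[0.0000, 9.0000, 0.0000], [7.5000, -5.0000, 15.0000], [0.0000, -14.0000, 6.994990]] (det J = -472.161823).
Solving J·Δ = −F gives Δ = (0.2587, -1.8889, 1.2744).
Then the next iterate is (x, y, z)₁ = (-2.7413, 1.1111, -0.2256).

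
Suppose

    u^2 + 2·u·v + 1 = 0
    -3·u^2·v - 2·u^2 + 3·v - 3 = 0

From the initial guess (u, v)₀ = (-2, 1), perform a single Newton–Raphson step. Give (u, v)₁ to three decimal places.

(-1.092, 0.796)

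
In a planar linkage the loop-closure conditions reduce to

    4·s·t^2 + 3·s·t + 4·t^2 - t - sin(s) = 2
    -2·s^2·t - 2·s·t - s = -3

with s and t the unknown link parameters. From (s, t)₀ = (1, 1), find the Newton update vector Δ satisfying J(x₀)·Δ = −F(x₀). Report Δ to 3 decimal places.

(-0.074, -0.371)

At (1, 1): F = (7.15853, -2.000).
Jacobian J = [[4·t^2 + 3·t - cos(s), 8·s·t + 3·s + 8·t - 1], [-4·s·t - 2·t - 1, -2·s^2 - 2·s]].
At the point, J = [[6.45970, 18.000], [-7.000, -4.000]] (det J = 100.16121).
Solving J·Δ = −F gives Δ = (-0.074, -0.371).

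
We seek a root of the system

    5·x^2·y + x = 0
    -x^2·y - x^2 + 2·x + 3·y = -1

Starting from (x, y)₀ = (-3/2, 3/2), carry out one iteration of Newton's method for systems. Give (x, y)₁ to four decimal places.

At (-3/2, 3/2): F = (15.3750, -3.1250).
Jacobian J = [[10·x·y + 1, 5·x^2], [-2·x·y - 2·x + 2, -x^2 + 3]].
At the point, J = [[-21.5000, 11.2500], [9.5000, 0.7500]] (det J = -123.0000).
Solving J·Δ = −F gives Δ = (0.3796, -0.6413).
Then the next iterate is (x, y)₁ = (-1.1204, 0.8587).

(-1.1204, 0.8587)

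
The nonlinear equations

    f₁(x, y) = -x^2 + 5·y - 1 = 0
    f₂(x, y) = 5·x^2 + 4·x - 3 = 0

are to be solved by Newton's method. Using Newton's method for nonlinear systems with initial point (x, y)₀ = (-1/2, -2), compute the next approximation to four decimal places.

(-4.2500, 1.0000)

At (-1/2, -2): F = (-11.2500, -3.7500).
Jacobian J = [[-2·x, 5], [10·x + 4, 0]].
At the point, J = [[1.0000, 5.0000], [-1.0000, 0.0000]] (det J = 5.0000).
Solving J·Δ = −F gives Δ = (-3.7500, 3.0000).
Then the next iterate is (x, y)₁ = (-4.2500, 1.0000).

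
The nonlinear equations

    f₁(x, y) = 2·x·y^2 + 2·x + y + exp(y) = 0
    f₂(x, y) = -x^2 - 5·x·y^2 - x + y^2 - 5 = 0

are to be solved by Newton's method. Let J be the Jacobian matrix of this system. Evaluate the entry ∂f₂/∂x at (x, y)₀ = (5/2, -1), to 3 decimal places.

∂f₂/∂x = -2·x - 5·y^2 - 1.
At (5/2, -1) this is -11.000.

-11.000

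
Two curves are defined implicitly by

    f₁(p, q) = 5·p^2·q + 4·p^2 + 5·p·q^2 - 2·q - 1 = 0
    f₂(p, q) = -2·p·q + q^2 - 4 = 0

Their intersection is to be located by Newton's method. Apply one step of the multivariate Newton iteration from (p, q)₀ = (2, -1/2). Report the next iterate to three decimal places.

(1.356, -0.979)

At (2, -1/2): F = (8.500, -1.750).
Jacobian J = [[10·p·q + 8·p + 5·q^2, 5·p^2 + 10·p·q - 2], [-2·q, -2·p + 2·q]].
At the point, J = [[7.250, 8.000], [1.000, -5.000]] (det J = -44.250).
Solving J·Δ = −F gives Δ = (-0.644, -0.479).
Then the next iterate is (p, q)₁ = (1.356, -0.979).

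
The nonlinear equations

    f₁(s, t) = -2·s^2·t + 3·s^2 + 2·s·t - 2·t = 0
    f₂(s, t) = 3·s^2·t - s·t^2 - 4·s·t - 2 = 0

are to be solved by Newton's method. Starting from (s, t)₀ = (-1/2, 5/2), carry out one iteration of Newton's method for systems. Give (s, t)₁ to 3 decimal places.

(-0.802, -0.389)

At (-1/2, 5/2): F = (-8.000, 8.000).
Jacobian J = [[-4·s·t + 6·s + 2·t, -2·s^2 + 2·s - 2], [6·s·t - t^2 - 4·t, 3·s^2 - 2·s·t - 4·s]].
At the point, J = [[7.000, -3.500], [-23.750, 5.250]] (det J = -46.375).
Solving J·Δ = −F gives Δ = (-0.302, -2.889).
Then the next iterate is (s, t)₁ = (-0.802, -0.389).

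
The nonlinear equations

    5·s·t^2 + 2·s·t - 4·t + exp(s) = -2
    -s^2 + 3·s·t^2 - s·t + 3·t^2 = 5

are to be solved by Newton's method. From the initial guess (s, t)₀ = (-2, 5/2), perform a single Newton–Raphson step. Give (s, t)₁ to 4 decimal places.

At (-2, 5/2): F = (-80.364665, -22.7500).
Jacobian J = [[5·t^2 + 2·t + exp(s), 10·s·t + 2·s - 4], [-2·s + 3·t^2 - t, 6·s·t - s + 6·t]].
At the point, J = [[36.385335, -58.0000], [20.2500, -13.0000]] (det J = 701.490641).
Solving J·Δ = −F gives Δ = (0.3917, -1.1399).
Then the next iterate is (s, t)₁ = (-1.6083, 1.3601).

(-1.6083, 1.3601)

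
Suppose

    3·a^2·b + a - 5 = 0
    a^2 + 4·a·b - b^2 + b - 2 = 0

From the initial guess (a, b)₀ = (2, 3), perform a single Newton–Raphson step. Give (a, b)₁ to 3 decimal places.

(0.259, 5.617)

At (2, 3): F = (33.000, 20.000).
Jacobian J = [[6·a·b + 1, 3·a^2], [2·a + 4·b, 4·a - 2·b + 1]].
At the point, J = [[37.000, 12.000], [16.000, 3.000]] (det J = -81.000).
Solving J·Δ = −F gives Δ = (-1.741, 2.617).
Then the next iterate is (a, b)₁ = (0.259, 5.617).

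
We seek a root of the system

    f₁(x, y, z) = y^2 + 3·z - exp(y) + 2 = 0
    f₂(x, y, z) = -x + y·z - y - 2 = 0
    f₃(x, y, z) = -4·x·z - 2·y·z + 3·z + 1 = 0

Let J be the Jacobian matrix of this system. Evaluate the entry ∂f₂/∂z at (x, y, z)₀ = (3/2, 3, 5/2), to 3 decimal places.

∂f₂/∂z = y.
At (3/2, 3, 5/2) this is 3.000.

3.000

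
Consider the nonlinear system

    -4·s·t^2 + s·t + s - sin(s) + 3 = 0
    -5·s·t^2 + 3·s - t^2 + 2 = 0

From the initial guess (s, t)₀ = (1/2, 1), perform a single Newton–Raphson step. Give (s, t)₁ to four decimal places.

At (1/2, 1): F = (1.520574, 0.0000).
Jacobian J = [[-4·t^2 + t - cos(s) + 1, -8·s·t + s], [-5·t^2 + 3, -10·s·t - 2·t]].
At the point, J = [[-2.877583, -3.5000], [-2.0000, -7.0000]] (det J = 13.143078).
Solving J·Δ = −F gives Δ = (0.8099, -0.2314).
Then the next iterate is (s, t)₁ = (1.3099, 0.7686).

(1.3099, 0.7686)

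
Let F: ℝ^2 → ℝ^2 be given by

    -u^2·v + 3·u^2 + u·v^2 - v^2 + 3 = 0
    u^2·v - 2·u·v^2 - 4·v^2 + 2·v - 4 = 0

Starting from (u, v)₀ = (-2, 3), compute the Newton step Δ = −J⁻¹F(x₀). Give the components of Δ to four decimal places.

(0.2706, -0.9802)

At (-2, 3): F = (-24.0000, 14.0000).
Jacobian J = [[-2·u·v + 6·u + v^2, -u^2 + 2·u·v - 2·v], [2·u·v - 2·v^2, u^2 - 4·u·v - 8·v + 2]].
At the point, J = [[9.0000, -22.0000], [-30.0000, 6.0000]] (det J = -606.0000).
Solving J·Δ = −F gives Δ = (0.2706, -0.9802).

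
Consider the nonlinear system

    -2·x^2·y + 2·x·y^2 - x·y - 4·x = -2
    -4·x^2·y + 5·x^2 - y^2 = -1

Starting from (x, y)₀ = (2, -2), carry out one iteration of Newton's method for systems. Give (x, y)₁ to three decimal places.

(1.160, -1.557)

At (2, -2): F = (30.000, 49.000).
Jacobian J = [[-4·x·y + 2·y^2 - y - 4, -2·x^2 + 4·x·y - x], [-8·x·y + 10·x, -4·x^2 - 2·y]].
At the point, J = [[22.000, -26.000], [52.000, -12.000]] (det J = 1088.000).
Solving J·Δ = −F gives Δ = (-0.840, 0.443).
Then the next iterate is (x, y)₁ = (1.160, -1.557).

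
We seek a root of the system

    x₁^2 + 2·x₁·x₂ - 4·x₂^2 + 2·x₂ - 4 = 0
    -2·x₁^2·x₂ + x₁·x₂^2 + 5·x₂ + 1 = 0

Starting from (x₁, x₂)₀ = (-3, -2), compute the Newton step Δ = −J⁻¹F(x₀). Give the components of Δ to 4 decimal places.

At (-3, -2): F = (-3.0000, 15.0000).
Jacobian J = [[2·x₁ + 2·x₂, 2·x₁ - 8·x₂ + 2], [-4·x₁·x₂ + x₂^2, -2·x₁^2 + 2·x₁·x₂ + 5]].
At the point, J = [[-10.0000, 12.0000], [-20.0000, -1.0000]] (det J = 250.0000).
Solving J·Δ = −F gives Δ = (0.7080, 0.8400).

(0.7080, 0.8400)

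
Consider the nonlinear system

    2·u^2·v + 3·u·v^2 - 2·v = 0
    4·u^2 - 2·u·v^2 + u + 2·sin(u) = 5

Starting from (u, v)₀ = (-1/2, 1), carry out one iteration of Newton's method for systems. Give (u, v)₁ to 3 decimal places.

(-2.568, -0.126)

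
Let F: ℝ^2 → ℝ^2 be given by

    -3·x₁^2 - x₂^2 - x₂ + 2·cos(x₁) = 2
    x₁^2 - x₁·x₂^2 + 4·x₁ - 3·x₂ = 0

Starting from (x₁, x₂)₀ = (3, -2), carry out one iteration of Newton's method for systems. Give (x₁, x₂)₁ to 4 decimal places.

(1.1274, -2.4183)

At (3, -2): F = (-32.979985, 15.0000).
Jacobian J = [[-6·x₁ - 2·sin(x₁), -2·x₂ - 1], [2·x₁ - x₂^2 + 4, -2·x₁·x₂ - 3]].
At the point, J = [[-18.282240, 3.0000], [6.0000, 9.0000]] (det J = -182.540160).
Solving J·Δ = −F gives Δ = (-1.8726, -0.4183).
Then the next iterate is (x₁, x₂)₁ = (1.1274, -2.4183).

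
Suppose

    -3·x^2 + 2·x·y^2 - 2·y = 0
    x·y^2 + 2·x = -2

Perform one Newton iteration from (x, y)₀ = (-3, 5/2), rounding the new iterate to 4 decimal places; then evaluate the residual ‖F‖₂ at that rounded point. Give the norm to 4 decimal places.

19.9154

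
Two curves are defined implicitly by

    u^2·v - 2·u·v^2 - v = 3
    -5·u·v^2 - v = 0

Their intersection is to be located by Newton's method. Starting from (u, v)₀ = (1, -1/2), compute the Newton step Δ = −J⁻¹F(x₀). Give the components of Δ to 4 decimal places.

(-3.5714, -0.9286)

At (1, -1/2): F = (-3.5000, -0.7500).
Jacobian J = [[2·u·v - 2·v^2, u^2 - 4·u·v - 1], [-5·v^2, -10·u·v - 1]].
At the point, J = [[-1.5000, 2.0000], [-1.2500, 4.0000]] (det J = -3.5000).
Solving J·Δ = −F gives Δ = (-3.5714, -0.9286).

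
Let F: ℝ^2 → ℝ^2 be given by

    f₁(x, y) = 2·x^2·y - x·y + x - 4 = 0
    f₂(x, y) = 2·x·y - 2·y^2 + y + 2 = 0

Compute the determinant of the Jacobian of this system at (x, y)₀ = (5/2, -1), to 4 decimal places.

J = [[4·x·y - y + 1, 2·x^2 - x], [2·y, 2·x - 4·y + 1]].
At the point, J = [[-8.0000, 10.0000], [-2.0000, 10.0000]].
det J = -60.0000.

-60.0000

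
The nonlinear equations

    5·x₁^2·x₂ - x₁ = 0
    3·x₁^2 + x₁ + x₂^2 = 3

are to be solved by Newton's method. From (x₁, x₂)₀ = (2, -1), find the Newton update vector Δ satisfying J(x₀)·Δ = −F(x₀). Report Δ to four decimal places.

At (2, -1): F = (-22.0000, 12.0000).
Jacobian J = [[10·x₁·x₂ - 1, 5·x₁^2], [6·x₁ + 1, 2·x₂]].
At the point, J = [[-21.0000, 20.0000], [13.0000, -2.0000]] (det J = -218.0000).
Solving J·Δ = −F gives Δ = (-0.8991, 0.1560).

(-0.8991, 0.1560)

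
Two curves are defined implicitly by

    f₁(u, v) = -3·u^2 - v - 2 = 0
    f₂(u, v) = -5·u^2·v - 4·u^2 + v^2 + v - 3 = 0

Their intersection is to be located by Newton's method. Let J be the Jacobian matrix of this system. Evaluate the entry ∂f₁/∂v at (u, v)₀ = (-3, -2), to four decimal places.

-1.0000

∂f₁/∂v = -1.
At (-3, -2) this is -1.0000.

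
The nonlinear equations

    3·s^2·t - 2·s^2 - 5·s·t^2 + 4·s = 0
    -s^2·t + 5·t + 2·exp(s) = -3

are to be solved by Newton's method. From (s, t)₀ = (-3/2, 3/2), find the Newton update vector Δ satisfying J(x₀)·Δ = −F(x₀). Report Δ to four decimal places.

(-0.9506, -1.0435)

At (-3/2, 3/2): F = (16.5000, 7.571260).
Jacobian J = [[6·s·t - 4·s - 5·t^2 + 4, 3·s^2 - 10·s·t], [-2·s·t + 2·exp(s), -s^2 + 5]].
At the point, J = [[-14.7500, 29.2500], [4.946260, 2.7500]] (det J = -185.240614).
Solving J·Δ = −F gives Δ = (-0.9506, -1.0435).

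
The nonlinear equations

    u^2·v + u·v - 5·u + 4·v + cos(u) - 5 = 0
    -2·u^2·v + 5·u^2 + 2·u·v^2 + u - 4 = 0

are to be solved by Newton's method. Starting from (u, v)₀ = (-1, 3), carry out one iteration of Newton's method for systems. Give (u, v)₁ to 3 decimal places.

At (-1, 3): F = (12.54030, -24.000).
Jacobian J = [[2·u·v + v - sin(u) - 5, u^2 + u + 4], [-4·u·v + 10·u + 2·v^2 + 1, -2·u^2 + 4·u·v]].
At the point, J = [[-7.15853, 4.000], [21.000, -14.000]] (det J = 16.21941).
Solving J·Δ = −F gives Δ = (4.905, 5.644).
Then the next iterate is (u, v)₁ = (3.905, 8.644).

(3.905, 8.644)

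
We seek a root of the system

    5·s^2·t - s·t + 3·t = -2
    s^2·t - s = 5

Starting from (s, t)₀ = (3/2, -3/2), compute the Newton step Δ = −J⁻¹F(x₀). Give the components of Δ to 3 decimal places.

(-3.820, -4.948)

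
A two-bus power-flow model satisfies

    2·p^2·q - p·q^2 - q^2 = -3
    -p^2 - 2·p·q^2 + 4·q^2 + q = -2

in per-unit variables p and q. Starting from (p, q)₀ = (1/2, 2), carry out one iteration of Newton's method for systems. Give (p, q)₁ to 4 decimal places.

At (1/2, 2): F = (-2.0000, 15.7500).
Jacobian J = [[4·p·q - q^2, 2·p^2 - 2·p·q - 2·q], [-2·p - 2·q^2, -4·p·q + 8·q + 1]].
At the point, J = [[0.0000, -5.5000], [-9.0000, 13.0000]] (det J = -49.5000).
Solving J·Δ = −F gives Δ = (1.2247, -0.3636).
Then the next iterate is (p, q)₁ = (1.7247, 1.6364).

(1.7247, 1.6364)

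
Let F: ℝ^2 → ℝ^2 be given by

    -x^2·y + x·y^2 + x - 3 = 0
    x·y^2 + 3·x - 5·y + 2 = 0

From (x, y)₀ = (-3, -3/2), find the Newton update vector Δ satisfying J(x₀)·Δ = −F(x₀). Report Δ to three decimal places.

(0.130, 1.391)

At (-3, -3/2): F = (0.750, -6.250).
Jacobian J = [[-2·x·y + y^2 + 1, -x^2 + 2·x·y], [y^2 + 3, 2·x·y - 5]].
At the point, J = [[-5.750, 0.000], [5.250, 4.000]] (det J = -23.000).
Solving J·Δ = −F gives Δ = (0.130, 1.391).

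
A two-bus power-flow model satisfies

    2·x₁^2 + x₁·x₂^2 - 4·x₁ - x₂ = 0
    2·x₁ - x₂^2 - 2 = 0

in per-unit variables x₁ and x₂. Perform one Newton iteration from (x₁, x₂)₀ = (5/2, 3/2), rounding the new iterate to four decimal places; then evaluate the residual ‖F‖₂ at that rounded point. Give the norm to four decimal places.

At (5/2, 3/2): F = (6.6250, 0.7500).
Jacobian J = [[4·x₁ + x₂^2 - 4, 2·x₁·x₂ - 1], [2, -2·x₂]].
At the point, J = [[8.2500, 6.5000], [2.0000, -3.0000]] (det J = -37.7500).
Solving J·Δ = −F gives Δ = (-0.6556, -0.1871).
Then the next iterate is (x₁, x₂)₁ = (1.8444, 1.3129).
Re-evaluating at (1.8444, 1.3129): F = (1.292327, -0.034906), so ‖F‖₂ = 1.2928.

1.2928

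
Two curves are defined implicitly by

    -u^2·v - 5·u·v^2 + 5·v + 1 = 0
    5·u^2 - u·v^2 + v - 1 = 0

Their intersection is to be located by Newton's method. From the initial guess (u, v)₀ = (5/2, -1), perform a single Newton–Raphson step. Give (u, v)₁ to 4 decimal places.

At (5/2, -1): F = (-10.2500, 26.7500).
Jacobian J = [[-2·u·v - 5·v^2, -u^2 - 10·u·v + 5], [10·u - v^2, -2·u·v + 1]].
At the point, J = [[0.0000, 23.7500], [24.0000, 6.0000]] (det J = -570.0000).
Solving J·Δ = −F gives Δ = (-1.2225, 0.4316).
Then the next iterate is (u, v)₁ = (1.2775, -0.5684).

(1.2775, -0.5684)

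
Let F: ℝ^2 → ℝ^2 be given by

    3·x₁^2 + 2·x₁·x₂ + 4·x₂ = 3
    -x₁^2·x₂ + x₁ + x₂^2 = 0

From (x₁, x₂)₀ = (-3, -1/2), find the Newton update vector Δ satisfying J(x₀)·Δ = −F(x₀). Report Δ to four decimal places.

(1.3253, -0.0901)

At (-3, -1/2): F = (25.0000, 1.7500).
Jacobian J = [[6·x₁ + 2·x₂, 2·x₁ + 4], [-2·x₁·x₂ + 1, -x₁^2 + 2·x₂]].
At the point, J = [[-19.0000, -2.0000], [-2.0000, -10.0000]] (det J = 186.0000).
Solving J·Δ = −F gives Δ = (1.3253, -0.0901).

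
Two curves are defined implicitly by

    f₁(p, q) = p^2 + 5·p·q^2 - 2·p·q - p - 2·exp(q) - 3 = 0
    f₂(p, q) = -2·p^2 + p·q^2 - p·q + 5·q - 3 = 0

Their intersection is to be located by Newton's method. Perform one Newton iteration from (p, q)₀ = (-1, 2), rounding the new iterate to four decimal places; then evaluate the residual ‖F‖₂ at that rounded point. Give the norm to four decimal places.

8.9946

At (-1, 2): F = (-31.778112, 3.0000).
Jacobian J = [[2·p + 5·q^2 - 2·q - 1, 10·p·q - 2·p - 2·exp(q)], [-4·p + q^2 - q, 2·p·q - p + 5]].
At the point, J = [[13.0000, -32.778112], [6.0000, 2.0000]] (det J = 222.668673).
Solving J·Δ = −F gives Δ = (-0.1562, -1.0314).
Then the next iterate is (p, q)₁ = (-1.1562, 0.9686).
Re-evaluating at (-1.1562, 0.9686): F = (-8.959372, -0.795432), so ‖F‖₂ = 8.9946.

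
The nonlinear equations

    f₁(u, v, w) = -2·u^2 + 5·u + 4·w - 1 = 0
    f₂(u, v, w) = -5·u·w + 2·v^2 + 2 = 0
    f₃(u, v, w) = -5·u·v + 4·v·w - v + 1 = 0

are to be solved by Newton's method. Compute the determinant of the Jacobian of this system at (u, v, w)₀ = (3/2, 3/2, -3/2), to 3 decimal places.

J = [[-4·u + 5, 0, 4], [-5·w, 4·v, -5·u], [-5·v, -5·u + 4·w - 1, 4·v]].
At the point, J = [[-1.000, 0.000, 4.000], [7.500, 6.000, -7.500], [-7.500, -14.500, 6.000]].
det J = -182.250.

-182.250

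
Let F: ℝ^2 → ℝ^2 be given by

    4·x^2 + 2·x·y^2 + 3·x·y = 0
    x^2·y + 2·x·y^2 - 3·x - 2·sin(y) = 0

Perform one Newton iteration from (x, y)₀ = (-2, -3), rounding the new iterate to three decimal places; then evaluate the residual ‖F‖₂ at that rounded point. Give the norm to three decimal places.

10.988

At (-2, -3): F = (-2.000, -41.71776).
Jacobian J = [[8·x + 2·y^2 + 3·y, 4·x·y + 3·x], [2·x·y + 2·y^2 - 3, x^2 + 4·x·y - 2·cos(y)]].
At the point, J = [[-7.000, 18.000], [27.000, 29.97998]] (det J = -695.85989).
Solving J·Δ = −F gives Δ = (0.993, 0.497).
Then the next iterate is (x, y)₁ = (-1.007, -2.503).
Re-evaluating at (-1.007, -2.503): F = (-0.99997, -10.94276), so ‖F‖₂ = 10.988.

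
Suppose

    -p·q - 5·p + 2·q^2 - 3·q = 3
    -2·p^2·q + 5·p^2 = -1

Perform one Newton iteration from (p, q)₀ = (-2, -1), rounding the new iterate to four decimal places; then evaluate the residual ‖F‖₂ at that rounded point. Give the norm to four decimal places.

9.4959

At (-2, -1): F = (10.0000, 29.0000).
Jacobian J = [[-q - 5, -p + 4·q - 3], [-4·p·q + 10·p, -2·p^2]].
At the point, J = [[-4.0000, -5.0000], [-28.0000, -8.0000]] (det J = -108.0000).
Solving J·Δ = −F gives Δ = (0.6019, 1.5185).
Then the next iterate is (p, q)₁ = (-1.3981, 0.5185).
Re-evaluating at (-1.3981, 0.5185): F = (3.697599, 8.746411), so ‖F‖₂ = 9.4959.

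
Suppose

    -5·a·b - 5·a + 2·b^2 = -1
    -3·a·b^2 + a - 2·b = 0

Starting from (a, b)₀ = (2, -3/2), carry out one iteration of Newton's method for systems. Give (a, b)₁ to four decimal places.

(2.6154, -0.7476)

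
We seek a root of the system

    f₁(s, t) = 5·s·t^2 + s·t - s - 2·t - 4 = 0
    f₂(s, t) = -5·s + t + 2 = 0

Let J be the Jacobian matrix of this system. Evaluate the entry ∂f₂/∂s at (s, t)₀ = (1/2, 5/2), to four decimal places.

-5.0000

∂f₂/∂s = -5.
At (1/2, 5/2) this is -5.0000.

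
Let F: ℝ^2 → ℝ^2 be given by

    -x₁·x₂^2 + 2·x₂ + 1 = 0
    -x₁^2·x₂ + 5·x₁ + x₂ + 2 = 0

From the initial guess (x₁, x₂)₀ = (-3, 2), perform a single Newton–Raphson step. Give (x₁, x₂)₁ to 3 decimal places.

(-1.689, 1.160)

At (-3, 2): F = (17.000, -29.000).
Jacobian J = [[-x₂^2, -2·x₁·x₂ + 2], [-2·x₁·x₂ + 5, -x₁^2 + 1]].
At the point, J = [[-4.000, 14.000], [17.000, -8.000]] (det J = -206.000).
Solving J·Δ = −F gives Δ = (1.311, -0.840).
Then the next iterate is (x₁, x₂)₁ = (-1.689, 1.160).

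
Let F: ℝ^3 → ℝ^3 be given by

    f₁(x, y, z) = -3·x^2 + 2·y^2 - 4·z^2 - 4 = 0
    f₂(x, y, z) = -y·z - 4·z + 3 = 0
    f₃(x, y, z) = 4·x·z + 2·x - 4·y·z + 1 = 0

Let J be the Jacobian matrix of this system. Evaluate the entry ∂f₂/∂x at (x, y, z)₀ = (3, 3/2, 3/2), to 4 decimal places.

∂f₂/∂x = 0.
At (3, 3/2, 3/2) this is 0.0000.

0.0000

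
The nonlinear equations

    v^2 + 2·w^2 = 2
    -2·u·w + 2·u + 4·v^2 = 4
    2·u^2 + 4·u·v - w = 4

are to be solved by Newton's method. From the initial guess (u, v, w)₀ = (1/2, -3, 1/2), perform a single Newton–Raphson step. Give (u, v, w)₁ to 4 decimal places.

At (1/2, -3, 1/2): F = (7.5000, 32.5000, -10.0000).
Jacobian J = [[0, 2·v, 4·w], [-2·w + 2, 8·v, -2·u], [4·u + 4·v, 4·u, -1]].
At the point, J = [[0.0000, -6.0000, 2.0000], [1.0000, -24.0000, -1.0000], [-10.0000, 2.0000, -1.0000]] (det J = -542.0000).
Solving J·Δ = −F gives Δ = (-0.7565, 1.3146, 0.1937).
Then the next iterate is (u, v, w)₁ = (-0.2565, -1.6854, 0.6937).

(-0.2565, -1.6854, 0.6937)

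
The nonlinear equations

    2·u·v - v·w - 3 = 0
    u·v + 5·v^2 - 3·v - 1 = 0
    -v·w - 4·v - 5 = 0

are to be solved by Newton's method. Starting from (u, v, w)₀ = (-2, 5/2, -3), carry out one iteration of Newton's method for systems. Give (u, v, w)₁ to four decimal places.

(-2.4000, 1.6625, -5.6650)

At (-2, 5/2, -3): F = (-5.5000, 17.7500, -7.5000).
Jacobian J = [[2·v, 2·u - w, -v], [v, u + 10·v - 3, 0], [0, -w - 4, -v]].
At the point, J = [[5.0000, -1.0000, -2.5000], [2.5000, 20.0000, 0.0000], [0.0000, -1.0000, -2.5000]] (det J = -250.0000).
Solving J·Δ = −F gives Δ = (-0.4000, -0.8375, -2.6650).
Then the next iterate is (u, v, w)₁ = (-2.4000, 1.6625, -5.6650).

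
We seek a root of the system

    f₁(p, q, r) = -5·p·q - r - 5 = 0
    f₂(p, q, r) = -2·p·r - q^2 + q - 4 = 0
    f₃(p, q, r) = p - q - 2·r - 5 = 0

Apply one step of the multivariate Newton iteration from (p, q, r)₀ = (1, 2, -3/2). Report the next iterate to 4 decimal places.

At (1, 2, -3/2): F = (-13.5000, -3.0000, -3.0000).
Jacobian J = [[-5·q, -5·p, -1], [-2·r, -2·q + 1, -2·p], [1, -1, -2]].
At the point, J = [[-10.0000, -5.0000, -1.0000], [3.0000, -3.0000, -2.0000], [1.0000, -1.0000, -2.0000]] (det J = -60.0000).
Solving J·Δ = −F gives Δ = (-0.8000, -0.8000, -1.5000).
Then the next iterate is (p, q, r)₁ = (0.2000, 1.2000, -3.0000).

(0.2000, 1.2000, -3.0000)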